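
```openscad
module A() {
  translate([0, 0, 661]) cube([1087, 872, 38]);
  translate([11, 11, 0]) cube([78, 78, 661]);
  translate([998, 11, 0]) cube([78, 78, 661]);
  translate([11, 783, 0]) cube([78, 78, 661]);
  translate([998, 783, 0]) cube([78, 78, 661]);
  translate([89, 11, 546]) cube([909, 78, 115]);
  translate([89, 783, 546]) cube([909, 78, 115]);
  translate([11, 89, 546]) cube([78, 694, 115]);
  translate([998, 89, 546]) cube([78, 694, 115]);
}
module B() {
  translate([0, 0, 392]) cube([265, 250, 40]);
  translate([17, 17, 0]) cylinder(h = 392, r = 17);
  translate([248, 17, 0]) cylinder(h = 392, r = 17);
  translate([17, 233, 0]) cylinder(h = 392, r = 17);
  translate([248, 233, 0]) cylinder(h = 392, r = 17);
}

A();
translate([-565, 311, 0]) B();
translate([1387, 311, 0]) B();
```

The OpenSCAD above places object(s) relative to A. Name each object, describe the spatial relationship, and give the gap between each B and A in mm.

Each stool's nearest face is 300 mm from the table's bounding box.

A is a table. B is a stool. Two stools sit around the table at the −x, +x sides. The gap between each stool and the table is 300 mm.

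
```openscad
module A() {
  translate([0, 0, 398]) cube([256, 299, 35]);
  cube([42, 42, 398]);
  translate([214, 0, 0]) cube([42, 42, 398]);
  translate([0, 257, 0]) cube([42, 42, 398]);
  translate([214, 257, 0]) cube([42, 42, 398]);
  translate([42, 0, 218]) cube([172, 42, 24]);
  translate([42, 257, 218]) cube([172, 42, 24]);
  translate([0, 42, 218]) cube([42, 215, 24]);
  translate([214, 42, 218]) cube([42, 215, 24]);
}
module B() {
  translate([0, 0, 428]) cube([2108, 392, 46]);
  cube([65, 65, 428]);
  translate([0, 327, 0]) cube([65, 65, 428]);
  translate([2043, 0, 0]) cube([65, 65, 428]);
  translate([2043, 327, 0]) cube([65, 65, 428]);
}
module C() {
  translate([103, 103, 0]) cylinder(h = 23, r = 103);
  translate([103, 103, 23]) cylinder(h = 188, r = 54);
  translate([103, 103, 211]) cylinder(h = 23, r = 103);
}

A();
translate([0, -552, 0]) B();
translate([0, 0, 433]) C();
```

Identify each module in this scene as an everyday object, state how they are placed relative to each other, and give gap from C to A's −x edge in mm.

The spool's min-x is at 0; the stool's min-x is 0; gap = 0 mm.

A is a stool. B is a bench. C is a spool. The bench is on the floor beside the stool on its −y side. The spool is on top of the stool. The gap from the spool to the stool's −x edge is 0 mm.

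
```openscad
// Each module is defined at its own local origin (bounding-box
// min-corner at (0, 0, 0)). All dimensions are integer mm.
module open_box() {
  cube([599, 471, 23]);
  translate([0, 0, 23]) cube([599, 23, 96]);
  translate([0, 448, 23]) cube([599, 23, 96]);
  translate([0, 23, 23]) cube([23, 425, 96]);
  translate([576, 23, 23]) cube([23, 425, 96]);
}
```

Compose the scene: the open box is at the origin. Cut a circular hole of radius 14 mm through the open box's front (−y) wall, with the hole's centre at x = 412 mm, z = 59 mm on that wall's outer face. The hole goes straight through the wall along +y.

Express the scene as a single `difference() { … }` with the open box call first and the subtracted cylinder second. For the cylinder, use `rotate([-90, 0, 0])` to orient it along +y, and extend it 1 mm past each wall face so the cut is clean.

difference() {
  open_box();
  translate([412, -1, 59]) rotate([-90, 0, 0]) cylinder(h = 25, r = 14);
}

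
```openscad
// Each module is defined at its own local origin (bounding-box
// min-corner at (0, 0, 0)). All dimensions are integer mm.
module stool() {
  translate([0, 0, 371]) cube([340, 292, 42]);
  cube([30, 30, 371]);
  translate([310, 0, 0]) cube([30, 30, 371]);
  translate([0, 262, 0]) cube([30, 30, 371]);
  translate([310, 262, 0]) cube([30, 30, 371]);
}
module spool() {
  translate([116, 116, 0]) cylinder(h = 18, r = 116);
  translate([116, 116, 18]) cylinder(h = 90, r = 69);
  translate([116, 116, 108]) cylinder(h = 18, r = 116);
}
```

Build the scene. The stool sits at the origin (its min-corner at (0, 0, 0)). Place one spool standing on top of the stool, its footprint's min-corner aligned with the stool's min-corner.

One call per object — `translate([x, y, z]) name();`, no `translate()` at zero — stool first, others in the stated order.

stool();
translate([0, 0, 413]) spool();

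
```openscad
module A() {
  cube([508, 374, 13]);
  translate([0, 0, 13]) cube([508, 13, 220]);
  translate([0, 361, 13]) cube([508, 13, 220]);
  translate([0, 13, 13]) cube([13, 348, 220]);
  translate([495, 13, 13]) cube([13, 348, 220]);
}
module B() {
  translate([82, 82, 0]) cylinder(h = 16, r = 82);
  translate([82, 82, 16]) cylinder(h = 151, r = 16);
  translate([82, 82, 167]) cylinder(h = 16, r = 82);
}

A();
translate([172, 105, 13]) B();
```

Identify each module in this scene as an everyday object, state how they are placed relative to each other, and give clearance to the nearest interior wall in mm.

A is an open box. B is a spool. The spool sits inside the open box, centred. The clearance to the nearest interior wall is 92 mm.

Clearances: x = 159, y = 92; minimum 92 mm.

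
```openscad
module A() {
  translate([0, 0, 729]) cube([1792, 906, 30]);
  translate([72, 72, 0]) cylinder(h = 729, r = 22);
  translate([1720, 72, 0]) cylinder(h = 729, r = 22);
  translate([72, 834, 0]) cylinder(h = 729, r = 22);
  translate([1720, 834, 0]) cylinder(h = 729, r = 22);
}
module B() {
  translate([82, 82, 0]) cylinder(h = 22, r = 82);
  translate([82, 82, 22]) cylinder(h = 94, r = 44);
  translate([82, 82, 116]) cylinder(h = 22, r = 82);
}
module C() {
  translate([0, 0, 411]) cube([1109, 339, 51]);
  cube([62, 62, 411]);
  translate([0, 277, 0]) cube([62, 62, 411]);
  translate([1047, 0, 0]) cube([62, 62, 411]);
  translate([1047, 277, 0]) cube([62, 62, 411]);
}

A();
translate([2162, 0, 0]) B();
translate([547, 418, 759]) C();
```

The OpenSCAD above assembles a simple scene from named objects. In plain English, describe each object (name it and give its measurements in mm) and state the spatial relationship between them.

A is a table: top 1792 mm (x) × 906 mm (y), 30 mm thick, upper face at z = 759 mm, on four round legs of 44 mm diameter, each leg's bounding box inset 50 mm from the nearest pair of top edges, running from z = 0 to the bottom of the top.

B is a spool: two coaxial disc flanges of radius 82 mm and thickness 22 mm, joined by a core cylinder of radius 44 mm and height 94 mm. The lower flange rests on z = 0 and the three cylinders share a vertical axis.

C is a bench: a 1109×339 mm seat slab, 51 mm thick, top at z = 462 mm, on four 62×62 mm square legs flush with the seat corners and standing on z = 0.

The spool is on the floor beside the table on its +x side. The bench is on top of the table.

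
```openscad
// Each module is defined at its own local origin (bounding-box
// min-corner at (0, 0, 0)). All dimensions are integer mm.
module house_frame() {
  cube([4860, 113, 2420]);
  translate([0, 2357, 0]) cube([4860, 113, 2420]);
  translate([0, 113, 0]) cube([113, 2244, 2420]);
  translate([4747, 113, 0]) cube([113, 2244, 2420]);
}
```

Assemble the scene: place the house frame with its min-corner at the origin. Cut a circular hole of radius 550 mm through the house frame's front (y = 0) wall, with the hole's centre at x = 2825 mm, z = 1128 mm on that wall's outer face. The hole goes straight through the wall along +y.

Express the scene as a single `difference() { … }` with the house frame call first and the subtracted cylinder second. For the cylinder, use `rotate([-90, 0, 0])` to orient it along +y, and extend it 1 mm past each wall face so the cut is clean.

difference() {
  house_frame();
  translate([2825, -1, 1128]) rotate([-90, 0, 0]) cylinder(h = 115, r = 550);
}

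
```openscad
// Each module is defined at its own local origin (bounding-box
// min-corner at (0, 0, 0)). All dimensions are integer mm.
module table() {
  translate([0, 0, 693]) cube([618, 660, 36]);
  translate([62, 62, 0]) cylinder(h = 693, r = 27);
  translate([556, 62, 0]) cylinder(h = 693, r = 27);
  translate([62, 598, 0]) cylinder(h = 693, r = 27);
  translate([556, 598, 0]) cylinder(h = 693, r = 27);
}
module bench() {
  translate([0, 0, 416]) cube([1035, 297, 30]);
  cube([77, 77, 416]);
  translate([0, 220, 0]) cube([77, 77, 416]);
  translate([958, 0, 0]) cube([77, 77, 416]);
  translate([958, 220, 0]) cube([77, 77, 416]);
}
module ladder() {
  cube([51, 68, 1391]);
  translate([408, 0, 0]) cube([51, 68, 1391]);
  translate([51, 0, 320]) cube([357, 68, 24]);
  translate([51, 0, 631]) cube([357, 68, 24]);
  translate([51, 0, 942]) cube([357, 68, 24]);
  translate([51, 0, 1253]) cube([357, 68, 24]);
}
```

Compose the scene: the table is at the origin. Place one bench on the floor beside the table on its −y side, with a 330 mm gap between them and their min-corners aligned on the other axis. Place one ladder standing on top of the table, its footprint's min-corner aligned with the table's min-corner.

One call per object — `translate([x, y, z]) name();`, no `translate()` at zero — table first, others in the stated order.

table();
translate([0, -627, 0]) bench();
translate([0, 0, 729]) ladder();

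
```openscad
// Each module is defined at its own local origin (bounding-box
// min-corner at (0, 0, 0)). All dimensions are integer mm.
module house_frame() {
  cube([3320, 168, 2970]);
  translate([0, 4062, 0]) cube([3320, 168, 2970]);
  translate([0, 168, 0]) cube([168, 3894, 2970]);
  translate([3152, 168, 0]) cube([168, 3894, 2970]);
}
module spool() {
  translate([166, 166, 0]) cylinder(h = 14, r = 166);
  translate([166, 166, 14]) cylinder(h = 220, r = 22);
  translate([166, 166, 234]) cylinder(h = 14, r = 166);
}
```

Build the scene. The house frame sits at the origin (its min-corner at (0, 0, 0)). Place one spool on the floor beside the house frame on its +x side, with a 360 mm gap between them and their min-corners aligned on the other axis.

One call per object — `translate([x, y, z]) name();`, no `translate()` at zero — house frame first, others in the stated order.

house_frame();
translate([3680, 0, 0]) spool();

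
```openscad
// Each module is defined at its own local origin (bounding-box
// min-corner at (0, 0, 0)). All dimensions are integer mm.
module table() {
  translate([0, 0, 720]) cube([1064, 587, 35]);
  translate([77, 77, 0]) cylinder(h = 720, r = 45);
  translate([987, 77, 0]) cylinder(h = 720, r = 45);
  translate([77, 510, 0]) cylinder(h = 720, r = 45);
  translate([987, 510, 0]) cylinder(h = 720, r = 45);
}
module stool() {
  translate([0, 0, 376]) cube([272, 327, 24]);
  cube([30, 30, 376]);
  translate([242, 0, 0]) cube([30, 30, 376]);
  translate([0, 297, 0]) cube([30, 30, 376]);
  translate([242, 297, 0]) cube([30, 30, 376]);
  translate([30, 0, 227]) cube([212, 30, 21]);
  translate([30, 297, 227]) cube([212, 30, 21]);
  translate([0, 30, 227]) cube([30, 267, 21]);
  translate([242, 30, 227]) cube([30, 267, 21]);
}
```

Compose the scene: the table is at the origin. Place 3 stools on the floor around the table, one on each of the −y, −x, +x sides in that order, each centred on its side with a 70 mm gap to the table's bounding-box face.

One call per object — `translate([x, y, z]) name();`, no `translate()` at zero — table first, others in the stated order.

table();
translate([396, -397, 0]) stool();
translate([-342, 130, 0]) stool();
translate([1134, 130, 0]) stool();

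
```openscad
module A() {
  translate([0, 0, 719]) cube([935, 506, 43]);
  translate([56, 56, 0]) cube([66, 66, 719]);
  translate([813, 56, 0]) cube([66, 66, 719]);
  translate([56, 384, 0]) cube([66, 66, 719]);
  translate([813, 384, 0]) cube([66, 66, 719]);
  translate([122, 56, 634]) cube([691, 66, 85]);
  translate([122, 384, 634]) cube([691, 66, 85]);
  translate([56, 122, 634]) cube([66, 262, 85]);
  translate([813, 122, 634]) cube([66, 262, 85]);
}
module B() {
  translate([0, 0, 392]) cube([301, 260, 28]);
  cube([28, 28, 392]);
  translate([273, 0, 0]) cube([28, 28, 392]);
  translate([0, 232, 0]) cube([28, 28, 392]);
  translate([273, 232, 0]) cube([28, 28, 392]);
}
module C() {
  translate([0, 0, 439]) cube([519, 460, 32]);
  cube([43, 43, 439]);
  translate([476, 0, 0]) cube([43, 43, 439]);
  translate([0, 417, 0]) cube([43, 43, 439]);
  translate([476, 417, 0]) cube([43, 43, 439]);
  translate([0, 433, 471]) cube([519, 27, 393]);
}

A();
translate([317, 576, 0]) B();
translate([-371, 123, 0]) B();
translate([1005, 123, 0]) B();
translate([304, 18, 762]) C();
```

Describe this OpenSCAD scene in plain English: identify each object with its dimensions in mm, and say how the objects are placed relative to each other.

A is a table: top 935 mm (x) × 506 mm (y), 43 mm thick, upper face at z = 762 mm, on four 66×66 mm square legs, each inset 56 mm from the nearest pair of top edges, running from z = 0 to the bottom of the top. Four apron rails, 66 mm thick and 85 mm tall, run between adjacent legs with their top edges flush with the underside of the top and their outer faces flush with the legs' outer faces.

B is a simple wooden stool: a rectangular seat 301 mm (x) by 260 mm (y), 28 mm thick, top face at z = 420 mm, on four square legs, each 28×28 mm in cross-section. The legs rest on z = 0, each flush with a corner of the seat.

C is a chair: 519×460 mm seat, 32 mm thick, top at z = 471 mm, on four 43 mm square corner legs flush with the seat edges. A 27 mm thick backrest slab spans the full seat width, extending 393 mm above the seat top, its back face flush with the seat's +y edge.

Three stools sit around the table at the +y, −x, +x sides. The chair is on top of the table.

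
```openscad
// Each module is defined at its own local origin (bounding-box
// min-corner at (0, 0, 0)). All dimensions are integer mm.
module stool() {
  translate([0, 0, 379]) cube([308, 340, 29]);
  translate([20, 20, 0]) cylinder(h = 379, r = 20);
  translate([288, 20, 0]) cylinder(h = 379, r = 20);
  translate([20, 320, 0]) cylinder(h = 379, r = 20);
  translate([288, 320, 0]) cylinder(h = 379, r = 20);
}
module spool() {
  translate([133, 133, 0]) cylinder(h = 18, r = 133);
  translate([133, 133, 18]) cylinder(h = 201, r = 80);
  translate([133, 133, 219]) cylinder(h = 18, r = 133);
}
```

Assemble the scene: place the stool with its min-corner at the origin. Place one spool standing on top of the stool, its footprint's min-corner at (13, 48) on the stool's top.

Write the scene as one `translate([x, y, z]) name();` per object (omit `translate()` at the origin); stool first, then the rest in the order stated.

stool();
translate([13, 48, 408]) spool();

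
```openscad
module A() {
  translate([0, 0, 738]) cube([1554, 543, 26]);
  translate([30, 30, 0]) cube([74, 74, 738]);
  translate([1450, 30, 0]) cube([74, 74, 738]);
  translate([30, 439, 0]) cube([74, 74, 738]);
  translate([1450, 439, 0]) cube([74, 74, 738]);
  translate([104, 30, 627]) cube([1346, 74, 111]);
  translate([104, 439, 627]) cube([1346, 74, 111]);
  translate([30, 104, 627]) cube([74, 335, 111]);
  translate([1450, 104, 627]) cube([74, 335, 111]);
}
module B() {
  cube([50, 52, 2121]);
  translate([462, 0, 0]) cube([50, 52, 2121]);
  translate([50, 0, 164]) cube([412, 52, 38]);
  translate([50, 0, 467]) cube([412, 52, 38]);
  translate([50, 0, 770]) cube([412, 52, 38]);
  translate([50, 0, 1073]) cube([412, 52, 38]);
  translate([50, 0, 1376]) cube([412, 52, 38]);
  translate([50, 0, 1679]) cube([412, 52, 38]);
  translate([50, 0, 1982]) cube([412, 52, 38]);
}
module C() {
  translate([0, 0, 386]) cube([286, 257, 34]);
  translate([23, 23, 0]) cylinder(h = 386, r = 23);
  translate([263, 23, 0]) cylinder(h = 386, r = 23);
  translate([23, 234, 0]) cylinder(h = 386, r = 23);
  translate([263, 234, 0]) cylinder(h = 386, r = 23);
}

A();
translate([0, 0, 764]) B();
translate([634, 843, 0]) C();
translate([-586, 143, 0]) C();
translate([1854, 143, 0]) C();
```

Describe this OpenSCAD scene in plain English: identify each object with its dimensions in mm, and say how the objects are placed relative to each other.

A is a table: top 1554 mm (x) × 543 mm (y), 26 mm thick, upper face at z = 764 mm, on four 74×74 mm square legs, each inset 30 mm from the nearest pair of top edges, running from z = 0 to the bottom of the top. Four apron rails, 74 mm thick and 111 mm tall, run between adjacent legs with their top edges flush with the underside of the top and their outer faces flush with the legs' outer faces.

B is a straight ladder. Two 50×52 mm vertical rails, 2121 mm tall, stand 512 mm apart (outside-to-outside) with their front faces coplanar on the −y side. 7 rungs, each 52 mm deep and 38 mm tall, span between the inner faces of the rails, front faces flush with the rails. The lowest rung's underside is at z = 164 mm and rungs are spaced 303 mm apart (underside to underside).

C is a four-legged stool. The seat is a 286×257×34 mm slab whose top surface is at z = 420 mm; four round legs, each 46 mm in diameter, run from the floor (z = 0) to the underside of the seat, each leg's axis is inset half a diameter from the nearest pair of seat edges (so the leg's bounding box is flush with the corner).

The ladder is on top of the table. Three stools sit around the table at the +y, −x, +x sides.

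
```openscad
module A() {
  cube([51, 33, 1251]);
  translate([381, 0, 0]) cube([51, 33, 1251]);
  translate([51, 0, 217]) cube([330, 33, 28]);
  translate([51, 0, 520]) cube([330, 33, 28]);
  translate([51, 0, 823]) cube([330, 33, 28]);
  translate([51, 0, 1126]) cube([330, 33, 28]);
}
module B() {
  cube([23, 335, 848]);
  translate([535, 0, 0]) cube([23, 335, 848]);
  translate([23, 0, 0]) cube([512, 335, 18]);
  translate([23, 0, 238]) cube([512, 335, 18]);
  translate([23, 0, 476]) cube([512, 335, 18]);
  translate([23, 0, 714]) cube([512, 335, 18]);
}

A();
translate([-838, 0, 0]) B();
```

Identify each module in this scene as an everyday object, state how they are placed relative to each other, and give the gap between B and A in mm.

A is a ladder. B is a bookshelf. The bookshelf is on the floor beside the ladder on its −x side. The gap between the bookshelf and the ladder is 280 mm.

The bookshelf's nearest face is 280 mm from the ladder's −x face.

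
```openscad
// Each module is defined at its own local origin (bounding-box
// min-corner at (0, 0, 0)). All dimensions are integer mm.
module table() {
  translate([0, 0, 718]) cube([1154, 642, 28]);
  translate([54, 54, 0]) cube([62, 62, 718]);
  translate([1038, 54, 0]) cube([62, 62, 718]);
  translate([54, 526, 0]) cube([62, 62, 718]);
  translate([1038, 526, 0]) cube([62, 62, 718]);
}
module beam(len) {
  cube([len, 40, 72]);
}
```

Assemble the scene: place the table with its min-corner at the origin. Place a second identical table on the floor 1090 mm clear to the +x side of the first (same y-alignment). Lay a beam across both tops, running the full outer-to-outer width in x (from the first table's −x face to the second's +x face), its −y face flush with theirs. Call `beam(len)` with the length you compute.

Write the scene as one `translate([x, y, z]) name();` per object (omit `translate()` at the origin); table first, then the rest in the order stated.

table();
translate([2244, 0, 0]) table();
translate([0, 0, 746]) beam(3398);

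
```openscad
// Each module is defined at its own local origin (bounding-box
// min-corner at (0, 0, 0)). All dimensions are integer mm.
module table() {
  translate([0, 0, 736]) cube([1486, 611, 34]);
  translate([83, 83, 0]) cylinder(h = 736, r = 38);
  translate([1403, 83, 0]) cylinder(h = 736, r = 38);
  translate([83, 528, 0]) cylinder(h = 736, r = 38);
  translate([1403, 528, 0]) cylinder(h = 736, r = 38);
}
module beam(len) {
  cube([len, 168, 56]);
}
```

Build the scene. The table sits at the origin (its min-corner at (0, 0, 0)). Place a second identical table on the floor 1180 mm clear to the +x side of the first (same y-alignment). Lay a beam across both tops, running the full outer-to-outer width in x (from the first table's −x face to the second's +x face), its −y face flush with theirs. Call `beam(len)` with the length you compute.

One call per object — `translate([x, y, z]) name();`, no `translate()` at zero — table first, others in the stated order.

table();
translate([2666, 0, 0]) table();
translate([0, 0, 770]) beam(4152);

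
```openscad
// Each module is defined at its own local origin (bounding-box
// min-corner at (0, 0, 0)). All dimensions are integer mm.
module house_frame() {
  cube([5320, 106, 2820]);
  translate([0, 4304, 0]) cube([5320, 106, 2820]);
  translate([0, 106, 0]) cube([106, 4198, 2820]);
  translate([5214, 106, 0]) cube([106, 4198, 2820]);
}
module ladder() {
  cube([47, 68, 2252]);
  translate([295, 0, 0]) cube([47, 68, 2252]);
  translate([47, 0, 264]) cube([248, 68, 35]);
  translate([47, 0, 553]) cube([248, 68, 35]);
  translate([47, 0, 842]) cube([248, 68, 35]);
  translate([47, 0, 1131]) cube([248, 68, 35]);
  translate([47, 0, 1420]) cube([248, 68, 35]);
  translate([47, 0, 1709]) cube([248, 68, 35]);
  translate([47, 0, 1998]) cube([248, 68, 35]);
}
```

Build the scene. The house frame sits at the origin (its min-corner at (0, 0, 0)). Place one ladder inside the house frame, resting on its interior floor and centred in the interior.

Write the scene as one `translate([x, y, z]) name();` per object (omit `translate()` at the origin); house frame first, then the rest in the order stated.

house_frame();
translate([2489, 2171, 0]) ladder();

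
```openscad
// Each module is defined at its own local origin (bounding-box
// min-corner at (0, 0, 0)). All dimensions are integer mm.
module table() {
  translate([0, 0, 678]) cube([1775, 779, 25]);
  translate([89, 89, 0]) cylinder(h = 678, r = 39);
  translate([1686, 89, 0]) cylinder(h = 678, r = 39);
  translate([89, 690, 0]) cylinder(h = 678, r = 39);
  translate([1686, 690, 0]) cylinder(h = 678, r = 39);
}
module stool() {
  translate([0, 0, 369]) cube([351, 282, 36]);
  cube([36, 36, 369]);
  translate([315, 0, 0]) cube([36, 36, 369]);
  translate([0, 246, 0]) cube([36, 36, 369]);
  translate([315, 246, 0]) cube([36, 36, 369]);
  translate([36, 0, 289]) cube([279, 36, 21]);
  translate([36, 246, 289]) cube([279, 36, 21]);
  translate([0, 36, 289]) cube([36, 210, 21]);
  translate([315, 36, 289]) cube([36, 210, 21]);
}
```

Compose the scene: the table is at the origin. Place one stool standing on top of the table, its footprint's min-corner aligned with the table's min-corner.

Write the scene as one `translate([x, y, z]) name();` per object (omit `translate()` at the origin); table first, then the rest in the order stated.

table();
translate([0, 0, 703]) stool();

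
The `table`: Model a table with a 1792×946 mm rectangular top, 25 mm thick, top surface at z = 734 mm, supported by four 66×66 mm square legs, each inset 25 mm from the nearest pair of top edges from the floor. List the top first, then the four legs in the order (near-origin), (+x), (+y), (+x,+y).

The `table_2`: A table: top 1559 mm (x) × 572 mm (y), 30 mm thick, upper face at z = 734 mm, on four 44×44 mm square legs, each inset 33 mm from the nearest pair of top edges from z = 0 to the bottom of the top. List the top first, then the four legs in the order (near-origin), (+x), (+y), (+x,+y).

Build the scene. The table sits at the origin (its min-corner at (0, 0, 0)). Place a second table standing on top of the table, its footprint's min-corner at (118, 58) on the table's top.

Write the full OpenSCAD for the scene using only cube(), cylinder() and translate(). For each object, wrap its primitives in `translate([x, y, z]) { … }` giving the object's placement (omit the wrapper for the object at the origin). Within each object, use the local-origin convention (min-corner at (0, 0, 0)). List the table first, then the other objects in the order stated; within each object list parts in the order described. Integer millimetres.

translate([0, 0, 709]) cube([1792, 946, 25]);
translate([25, 25, 0]) cube([66, 66, 709]);
translate([1701, 25, 0]) cube([66, 66, 709]);
translate([25, 855, 0]) cube([66, 66, 709]);
translate([1701, 855, 0]) cube([66, 66, 709]);
translate([118, 58, 734]) {
  translate([0, 0, 704]) cube([1559, 572, 30]);
  translate([33, 33, 0]) cube([44, 44, 704]);
  translate([1482, 33, 0]) cube([44, 44, 704]);
  translate([33, 495, 0]) cube([44, 44, 704]);
  translate([1482, 495, 0]) cube([44, 44, 704]);
}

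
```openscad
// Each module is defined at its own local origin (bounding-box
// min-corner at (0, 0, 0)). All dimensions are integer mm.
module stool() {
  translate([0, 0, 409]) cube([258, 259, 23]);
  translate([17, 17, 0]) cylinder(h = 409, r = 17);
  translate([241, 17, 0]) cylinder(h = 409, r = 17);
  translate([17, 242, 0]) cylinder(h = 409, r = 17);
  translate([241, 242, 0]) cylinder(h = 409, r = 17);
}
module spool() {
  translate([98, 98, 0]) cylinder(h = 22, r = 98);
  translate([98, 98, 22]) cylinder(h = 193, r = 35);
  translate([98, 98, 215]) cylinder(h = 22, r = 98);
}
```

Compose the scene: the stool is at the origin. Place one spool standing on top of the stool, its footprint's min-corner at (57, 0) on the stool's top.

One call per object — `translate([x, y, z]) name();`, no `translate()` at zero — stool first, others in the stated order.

stool();
translate([57, 0, 432]) spool();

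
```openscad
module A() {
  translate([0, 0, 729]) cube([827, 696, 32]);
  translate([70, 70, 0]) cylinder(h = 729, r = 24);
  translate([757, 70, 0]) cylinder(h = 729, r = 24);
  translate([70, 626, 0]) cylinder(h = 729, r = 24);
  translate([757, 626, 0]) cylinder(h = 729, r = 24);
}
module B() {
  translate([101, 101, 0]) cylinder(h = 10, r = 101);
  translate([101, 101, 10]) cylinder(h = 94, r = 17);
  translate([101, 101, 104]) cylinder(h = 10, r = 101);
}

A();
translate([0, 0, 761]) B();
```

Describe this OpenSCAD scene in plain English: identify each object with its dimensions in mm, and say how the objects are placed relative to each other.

A is a table: top 827 mm (x) × 696 mm (y), 32 mm thick, upper face at z = 761 mm, on four round legs of 48 mm diameter, each leg's bounding box inset 46 mm from the nearest pair of top edges, running from z = 0 to the bottom of the top.

B is a spool: two coaxial disc flanges of radius 101 mm and thickness 10 mm, joined by a core cylinder of radius 17 mm and height 94 mm. The lower flange rests on z = 0 and the three cylinders share a vertical axis.

The spool is on top of the table.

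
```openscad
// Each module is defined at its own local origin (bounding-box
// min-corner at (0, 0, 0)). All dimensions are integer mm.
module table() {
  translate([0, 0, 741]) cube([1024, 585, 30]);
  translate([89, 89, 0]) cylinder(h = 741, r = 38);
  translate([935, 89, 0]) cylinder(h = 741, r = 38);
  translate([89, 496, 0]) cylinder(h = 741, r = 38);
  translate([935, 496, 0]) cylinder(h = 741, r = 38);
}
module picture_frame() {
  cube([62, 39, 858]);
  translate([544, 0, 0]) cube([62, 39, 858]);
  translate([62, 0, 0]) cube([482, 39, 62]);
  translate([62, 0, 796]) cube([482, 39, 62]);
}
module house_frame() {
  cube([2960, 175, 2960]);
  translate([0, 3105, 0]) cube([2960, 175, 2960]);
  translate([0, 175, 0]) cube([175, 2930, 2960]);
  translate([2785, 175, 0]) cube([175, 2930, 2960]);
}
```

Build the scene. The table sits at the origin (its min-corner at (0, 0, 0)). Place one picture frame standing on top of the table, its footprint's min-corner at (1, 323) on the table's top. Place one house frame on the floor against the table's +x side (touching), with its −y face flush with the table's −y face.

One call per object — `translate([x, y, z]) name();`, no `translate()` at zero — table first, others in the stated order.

table();
translate([1, 323, 771]) picture_frame();
translate([1024, 0, 0]) house_frame();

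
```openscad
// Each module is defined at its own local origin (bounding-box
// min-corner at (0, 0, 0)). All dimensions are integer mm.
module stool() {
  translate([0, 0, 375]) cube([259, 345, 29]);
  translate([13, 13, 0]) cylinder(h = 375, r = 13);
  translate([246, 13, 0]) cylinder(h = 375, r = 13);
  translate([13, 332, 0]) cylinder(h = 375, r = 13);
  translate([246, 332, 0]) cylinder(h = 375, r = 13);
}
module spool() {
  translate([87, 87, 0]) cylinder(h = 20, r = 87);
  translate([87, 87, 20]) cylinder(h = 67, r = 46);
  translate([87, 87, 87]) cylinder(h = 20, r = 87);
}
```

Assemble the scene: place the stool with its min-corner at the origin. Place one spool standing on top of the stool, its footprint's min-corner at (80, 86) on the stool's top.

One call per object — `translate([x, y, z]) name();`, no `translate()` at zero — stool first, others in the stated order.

stool();
translate([80, 86, 404]) spool();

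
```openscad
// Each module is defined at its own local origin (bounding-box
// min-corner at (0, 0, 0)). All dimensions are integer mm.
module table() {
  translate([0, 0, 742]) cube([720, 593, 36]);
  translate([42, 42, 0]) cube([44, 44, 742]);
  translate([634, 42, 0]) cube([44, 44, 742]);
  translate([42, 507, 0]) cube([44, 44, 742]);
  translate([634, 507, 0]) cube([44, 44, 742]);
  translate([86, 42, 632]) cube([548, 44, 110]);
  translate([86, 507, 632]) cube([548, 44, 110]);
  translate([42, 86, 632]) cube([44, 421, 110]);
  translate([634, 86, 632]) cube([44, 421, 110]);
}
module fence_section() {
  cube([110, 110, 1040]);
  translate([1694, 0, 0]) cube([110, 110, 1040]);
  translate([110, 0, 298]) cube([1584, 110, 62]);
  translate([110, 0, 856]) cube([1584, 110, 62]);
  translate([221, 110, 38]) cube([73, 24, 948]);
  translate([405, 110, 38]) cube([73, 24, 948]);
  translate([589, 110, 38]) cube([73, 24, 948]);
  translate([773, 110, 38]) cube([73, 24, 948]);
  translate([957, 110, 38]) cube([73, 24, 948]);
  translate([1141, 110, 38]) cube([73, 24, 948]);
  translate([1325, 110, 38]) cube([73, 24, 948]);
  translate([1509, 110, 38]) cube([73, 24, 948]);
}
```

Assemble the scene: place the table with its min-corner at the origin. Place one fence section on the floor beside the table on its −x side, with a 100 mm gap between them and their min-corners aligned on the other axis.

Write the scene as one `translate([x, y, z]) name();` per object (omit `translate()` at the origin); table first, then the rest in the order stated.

table();
translate([-1904, 0, 0]) fence_section();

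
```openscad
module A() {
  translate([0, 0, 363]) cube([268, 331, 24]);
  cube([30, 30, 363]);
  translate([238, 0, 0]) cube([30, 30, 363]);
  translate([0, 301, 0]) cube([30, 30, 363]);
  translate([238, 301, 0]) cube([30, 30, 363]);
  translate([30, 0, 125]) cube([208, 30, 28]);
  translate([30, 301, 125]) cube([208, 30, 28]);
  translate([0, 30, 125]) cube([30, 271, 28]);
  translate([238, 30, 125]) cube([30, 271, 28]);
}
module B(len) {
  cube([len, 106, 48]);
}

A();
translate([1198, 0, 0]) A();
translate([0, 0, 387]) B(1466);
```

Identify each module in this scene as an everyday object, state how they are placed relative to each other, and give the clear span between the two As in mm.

A is a stool. B is a beam. A beam spans the tops of two stools. The clear span between the two stools is 930 mm.

Second stool starts at x = 1198; first ends at x = 268; clear span = 1198 − 268 = 930 mm.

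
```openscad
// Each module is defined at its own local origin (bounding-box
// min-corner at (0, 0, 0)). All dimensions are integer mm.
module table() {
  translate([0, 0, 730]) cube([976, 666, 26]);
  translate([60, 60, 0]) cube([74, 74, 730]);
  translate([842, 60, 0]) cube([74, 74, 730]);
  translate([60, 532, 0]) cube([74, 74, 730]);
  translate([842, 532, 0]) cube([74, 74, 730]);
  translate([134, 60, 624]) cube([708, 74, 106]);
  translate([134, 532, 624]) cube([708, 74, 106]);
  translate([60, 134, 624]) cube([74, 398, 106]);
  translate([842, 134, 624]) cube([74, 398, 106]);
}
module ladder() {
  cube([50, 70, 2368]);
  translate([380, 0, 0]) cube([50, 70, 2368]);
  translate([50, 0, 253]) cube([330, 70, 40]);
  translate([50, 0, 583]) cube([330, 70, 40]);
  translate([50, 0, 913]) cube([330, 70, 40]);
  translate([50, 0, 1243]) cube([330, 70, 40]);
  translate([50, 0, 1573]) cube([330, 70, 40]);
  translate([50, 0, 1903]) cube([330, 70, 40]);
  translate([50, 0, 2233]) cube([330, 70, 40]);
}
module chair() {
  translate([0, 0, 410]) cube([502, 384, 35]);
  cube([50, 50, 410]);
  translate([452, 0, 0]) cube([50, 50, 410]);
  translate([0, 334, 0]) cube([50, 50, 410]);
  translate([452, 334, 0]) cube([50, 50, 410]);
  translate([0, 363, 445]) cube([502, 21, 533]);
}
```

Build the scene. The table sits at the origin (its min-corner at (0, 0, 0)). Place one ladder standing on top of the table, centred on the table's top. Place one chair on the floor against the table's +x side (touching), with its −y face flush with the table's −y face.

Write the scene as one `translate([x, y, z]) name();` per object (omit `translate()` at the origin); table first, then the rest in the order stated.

table();
translate([273, 298, 756]) ladder();
translate([976, 0, 0]) chair();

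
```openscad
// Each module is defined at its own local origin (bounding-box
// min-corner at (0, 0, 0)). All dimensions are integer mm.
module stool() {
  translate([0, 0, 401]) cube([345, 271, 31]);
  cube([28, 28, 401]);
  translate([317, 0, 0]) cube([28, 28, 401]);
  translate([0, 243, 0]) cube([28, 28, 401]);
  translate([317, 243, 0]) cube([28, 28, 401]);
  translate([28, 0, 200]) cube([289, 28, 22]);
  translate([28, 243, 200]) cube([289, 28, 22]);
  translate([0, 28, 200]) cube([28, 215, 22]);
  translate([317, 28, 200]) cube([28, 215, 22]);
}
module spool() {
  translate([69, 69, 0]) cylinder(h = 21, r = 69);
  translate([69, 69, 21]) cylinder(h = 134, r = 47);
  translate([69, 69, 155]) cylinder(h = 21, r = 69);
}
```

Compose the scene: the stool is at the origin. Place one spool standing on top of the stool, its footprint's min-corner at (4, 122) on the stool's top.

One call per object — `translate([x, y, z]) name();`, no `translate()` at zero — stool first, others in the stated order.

stool();
translate([4, 122, 432]) spool();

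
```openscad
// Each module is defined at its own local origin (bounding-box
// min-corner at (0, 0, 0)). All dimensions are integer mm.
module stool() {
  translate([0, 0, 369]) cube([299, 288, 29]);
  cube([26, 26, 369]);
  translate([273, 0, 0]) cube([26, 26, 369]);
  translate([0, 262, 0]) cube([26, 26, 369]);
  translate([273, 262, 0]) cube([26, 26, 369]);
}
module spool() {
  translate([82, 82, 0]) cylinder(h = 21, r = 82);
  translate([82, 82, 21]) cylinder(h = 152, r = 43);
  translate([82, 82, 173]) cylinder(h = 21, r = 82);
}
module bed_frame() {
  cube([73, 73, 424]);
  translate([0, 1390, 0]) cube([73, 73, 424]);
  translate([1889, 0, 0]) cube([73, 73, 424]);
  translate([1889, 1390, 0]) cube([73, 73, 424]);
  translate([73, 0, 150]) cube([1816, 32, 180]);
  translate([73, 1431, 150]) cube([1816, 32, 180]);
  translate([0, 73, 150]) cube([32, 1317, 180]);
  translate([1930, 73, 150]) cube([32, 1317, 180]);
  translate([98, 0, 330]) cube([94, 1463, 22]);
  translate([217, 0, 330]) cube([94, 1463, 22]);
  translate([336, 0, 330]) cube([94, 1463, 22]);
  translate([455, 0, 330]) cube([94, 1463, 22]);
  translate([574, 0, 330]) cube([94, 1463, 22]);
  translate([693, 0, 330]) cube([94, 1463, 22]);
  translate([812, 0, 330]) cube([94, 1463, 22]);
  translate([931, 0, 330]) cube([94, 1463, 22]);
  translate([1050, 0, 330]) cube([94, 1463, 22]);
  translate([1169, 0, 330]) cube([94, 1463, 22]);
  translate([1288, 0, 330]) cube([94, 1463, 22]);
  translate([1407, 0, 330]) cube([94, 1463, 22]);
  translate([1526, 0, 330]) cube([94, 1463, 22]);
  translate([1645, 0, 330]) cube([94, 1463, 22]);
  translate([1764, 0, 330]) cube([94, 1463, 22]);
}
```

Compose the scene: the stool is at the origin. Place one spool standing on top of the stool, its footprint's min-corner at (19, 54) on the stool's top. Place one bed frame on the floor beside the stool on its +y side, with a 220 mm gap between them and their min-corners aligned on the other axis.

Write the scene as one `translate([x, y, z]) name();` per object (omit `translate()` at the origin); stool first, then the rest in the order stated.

stool();
translate([19, 54, 398]) spool();
translate([0, 508, 0]) bed_frame();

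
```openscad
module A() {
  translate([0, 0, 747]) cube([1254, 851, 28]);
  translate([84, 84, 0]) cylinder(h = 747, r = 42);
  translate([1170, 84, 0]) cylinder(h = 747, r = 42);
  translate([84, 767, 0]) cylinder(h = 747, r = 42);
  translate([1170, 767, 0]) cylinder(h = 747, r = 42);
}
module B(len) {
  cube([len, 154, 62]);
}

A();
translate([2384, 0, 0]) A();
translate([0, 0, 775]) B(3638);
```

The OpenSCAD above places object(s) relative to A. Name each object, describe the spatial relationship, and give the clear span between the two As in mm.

A is a table. B is a beam. A beam spans the tops of two tables. The clear span between the two tables is 1130 mm.

Second table starts at x = 2384; first ends at x = 1254; clear span = 2384 − 1254 = 1130 mm.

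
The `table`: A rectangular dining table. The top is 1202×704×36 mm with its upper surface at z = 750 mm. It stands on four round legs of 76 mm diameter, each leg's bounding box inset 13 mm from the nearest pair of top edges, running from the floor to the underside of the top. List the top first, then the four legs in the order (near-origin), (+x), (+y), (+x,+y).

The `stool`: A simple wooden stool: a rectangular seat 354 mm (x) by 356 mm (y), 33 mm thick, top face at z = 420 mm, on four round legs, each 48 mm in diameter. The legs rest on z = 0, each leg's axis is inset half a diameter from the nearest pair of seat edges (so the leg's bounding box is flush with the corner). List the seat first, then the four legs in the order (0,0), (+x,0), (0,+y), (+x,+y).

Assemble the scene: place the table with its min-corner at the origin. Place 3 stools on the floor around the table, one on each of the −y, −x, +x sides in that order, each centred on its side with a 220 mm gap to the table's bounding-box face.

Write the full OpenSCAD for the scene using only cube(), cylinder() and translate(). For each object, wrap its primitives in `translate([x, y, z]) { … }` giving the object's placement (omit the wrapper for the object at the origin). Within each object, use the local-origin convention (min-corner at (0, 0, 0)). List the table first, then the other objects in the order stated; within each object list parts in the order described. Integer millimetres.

translate([0, 0, 714]) cube([1202, 704, 36]);
translate([51, 51, 0]) cylinder(h = 714, r = 38);
translate([1151, 51, 0]) cylinder(h = 714, r = 38);
translate([51, 653, 0]) cylinder(h = 714, r = 38);
translate([1151, 653, 0]) cylinder(h = 714, r = 38);
translate([424, -576, 0]) {
  translate([0, 0, 387]) cube([354, 356, 33]);
  translate([24, 24, 0]) cylinder(h = 387, r = 24);
  translate([330, 24, 0]) cylinder(h = 387, r = 24);
  translate([24, 332, 0]) cylinder(h = 387, r = 24);
  translate([330, 332, 0]) cylinder(h = 387, r = 24);
}
translate([-574, 174, 0]) {
  translate([0, 0, 387]) cube([354, 356, 33]);
  translate([24, 24, 0]) cylinder(h = 387, r = 24);
  translate([330, 24, 0]) cylinder(h = 387, r = 24);
  translate([24, 332, 0]) cylinder(h = 387, r = 24);
  translate([330, 332, 0]) cylinder(h = 387, r = 24);
}
translate([1422, 174, 0]) {
  translate([0, 0, 387]) cube([354, 356, 33]);
  translate([24, 24, 0]) cylinder(h = 387, r = 24);
  translate([330, 24, 0]) cylinder(h = 387, r = 24);
  translate([24, 332, 0]) cylinder(h = 387, r = 24);
  translate([330, 332, 0]) cylinder(h = 387, r = 24);
}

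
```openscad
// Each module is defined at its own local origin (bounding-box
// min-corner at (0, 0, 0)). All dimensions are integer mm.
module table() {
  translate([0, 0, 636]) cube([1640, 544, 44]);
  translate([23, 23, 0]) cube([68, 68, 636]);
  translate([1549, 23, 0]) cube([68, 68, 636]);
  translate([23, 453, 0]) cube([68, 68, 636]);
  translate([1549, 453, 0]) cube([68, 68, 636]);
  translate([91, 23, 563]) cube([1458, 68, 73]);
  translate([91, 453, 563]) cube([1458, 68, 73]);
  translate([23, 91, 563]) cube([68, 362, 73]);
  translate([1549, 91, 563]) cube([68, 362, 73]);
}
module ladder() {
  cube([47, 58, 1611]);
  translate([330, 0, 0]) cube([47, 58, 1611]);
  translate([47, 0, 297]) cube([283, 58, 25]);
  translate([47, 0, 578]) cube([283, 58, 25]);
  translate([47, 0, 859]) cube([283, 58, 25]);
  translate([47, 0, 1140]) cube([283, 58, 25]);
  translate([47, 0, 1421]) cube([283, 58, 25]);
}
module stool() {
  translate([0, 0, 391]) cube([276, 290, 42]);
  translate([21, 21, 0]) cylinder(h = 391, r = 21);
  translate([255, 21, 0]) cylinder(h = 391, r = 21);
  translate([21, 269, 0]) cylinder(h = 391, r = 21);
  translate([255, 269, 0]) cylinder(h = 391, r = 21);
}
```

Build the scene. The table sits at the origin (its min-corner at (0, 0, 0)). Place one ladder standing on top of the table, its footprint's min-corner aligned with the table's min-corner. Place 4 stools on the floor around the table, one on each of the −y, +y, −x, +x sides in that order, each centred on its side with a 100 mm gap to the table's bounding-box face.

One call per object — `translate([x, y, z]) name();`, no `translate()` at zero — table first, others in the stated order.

table();
translate([0, 0, 680]) ladder();
translate([682, -390, 0]) stool();
translate([682, 644, 0]) stool();
translate([-376, 127, 0]) stool();
translate([1740, 127, 0]) stool();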